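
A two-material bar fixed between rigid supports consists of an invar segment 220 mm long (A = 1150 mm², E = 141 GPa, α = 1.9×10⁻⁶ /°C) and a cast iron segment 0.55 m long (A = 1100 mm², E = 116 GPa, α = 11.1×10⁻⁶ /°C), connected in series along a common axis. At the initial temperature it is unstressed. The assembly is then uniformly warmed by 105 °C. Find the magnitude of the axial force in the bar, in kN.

If the supports were absent, the total length change would be Σ αᵢΔT Lᵢ = 1.9×10⁻⁶×105×220 + 11.1×10⁻⁶×105×550 = 0.6849 mm.
The walls prevent any net length change, so an axial force P (same in every segment) develops. Compatibility: P · Σ Lᵢ/(AᵢEᵢ) = δ_free.
The series flexibility is Σ Lᵢ/(AᵢEᵢ) = 220/(1150×141×10³) + 550/(1100×116×10³) = 5.667×10⁻⁶ mm/N.
Hence P = δ_free / Σ(L/AE) = 0.6849/5.667×10⁻⁶ = 120.9 kN (compressive).

P ≈ 121 kN (compressive)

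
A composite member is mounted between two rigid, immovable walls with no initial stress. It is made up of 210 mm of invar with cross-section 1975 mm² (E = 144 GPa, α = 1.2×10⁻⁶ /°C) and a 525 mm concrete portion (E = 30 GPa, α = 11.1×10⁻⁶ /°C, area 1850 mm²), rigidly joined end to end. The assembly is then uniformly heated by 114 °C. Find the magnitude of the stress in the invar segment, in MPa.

With the walls removed the bar would change length by δ_free = Σ αᵢΔT Lᵢ = 1.2×10⁻⁶×114×210 + 11.1×10⁻⁶×114×525 = 0.6931 mm.
The rigid supports impose zero overall length change; the single axial force P common to all segments must satisfy P Σ Lᵢ/(AᵢEᵢ) = δ_free.
Σ Lᵢ/(AᵢEᵢ) = 210/(1975×144×10³) + 525/(1850×30×10³) = 1.02×10⁻⁵ mm/N.
So P = 0.6931 / 1.02×10⁻⁵ = 67.96 kN, compressive.
σ_{invar} = P / A = 67960 / 1975 = 34.41 MPa.

σ ≈ 34.4 MPa (compressive)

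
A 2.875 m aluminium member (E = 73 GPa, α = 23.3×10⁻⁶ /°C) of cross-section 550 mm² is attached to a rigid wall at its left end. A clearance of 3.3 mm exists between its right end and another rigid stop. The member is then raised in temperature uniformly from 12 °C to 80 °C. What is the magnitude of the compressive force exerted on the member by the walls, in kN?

Unrestrained expansion: δ_free = αΔT L = 23.3×10⁻⁶ × 68 × 2875 = 4.555 mm.
This exceeds the 3.3 mm gap, so the wall pushes back. The portion of expansion that must be recovered elastically is δ_free − gap = 4.555 − 3.3 = 1.255 mm.
That suppressed elongation corresponds to σ = E·Δ/L = 73×10³ × 1.255/2875 = 31.87 MPa.
Force on the wall = σA = 31.87 × 550 mm² = 17.53 kN.

P ≈ 17.5 kN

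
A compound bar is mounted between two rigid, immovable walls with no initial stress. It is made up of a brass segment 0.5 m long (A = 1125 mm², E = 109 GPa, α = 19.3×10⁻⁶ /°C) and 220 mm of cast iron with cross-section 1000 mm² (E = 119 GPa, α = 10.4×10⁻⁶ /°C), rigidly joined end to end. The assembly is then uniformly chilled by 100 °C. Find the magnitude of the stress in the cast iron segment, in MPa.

σ ≈ 201 MPa (tensile)

Free thermal contraction of the whole bar: Σ αᵢΔT Lᵢ = 19.3×10⁻⁶×100×500 + 10.4×10⁻⁶×100×220 = 1.194 mm.
The rigid supports impose zero overall length change; the single axial force P common to all segments must satisfy P Σ Lᵢ/(AᵢEᵢ) = δ_free.
Σ Lᵢ/(AᵢEᵢ) = 500/(1125×109×10³) + 220/(1000×119×10³) = 5.926×10⁻⁶ mm/N.
So P = 1.194 / 5.926×10⁻⁶ = 201.4 kN, tensile.
σ_{cast iron} = P / A = 201400 / 1000 = 201.4 MPa.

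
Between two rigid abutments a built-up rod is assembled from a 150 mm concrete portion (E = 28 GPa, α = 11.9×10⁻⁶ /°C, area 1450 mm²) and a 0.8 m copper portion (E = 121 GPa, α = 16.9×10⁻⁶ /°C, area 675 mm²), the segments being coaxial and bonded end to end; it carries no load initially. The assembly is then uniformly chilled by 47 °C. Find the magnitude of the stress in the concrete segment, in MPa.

Free thermal contraction of the whole bar: Σ αᵢΔT Lᵢ = 11.9×10⁻⁶×47×150 + 16.9×10⁻⁶×47×800 = 0.7193 mm.
Since the ends are fixed, an axial force P builds up, equal in every segment, with P · Σ Lᵢ/(AᵢEᵢ) = δ_free.
The series flexibility is Σ Lᵢ/(AᵢEᵢ) = 150/(1450×28×10³) + 800/(675×121×10³) = 1.349×10⁻⁵ mm/N.
So P = 0.7193 / 1.349×10⁻⁵ = 53.33 kN, tensile.
σ_{concrete} = P / A = 53330 / 1450 = 36.78 MPa.

σ ≈ 36.8 MPa (tensile)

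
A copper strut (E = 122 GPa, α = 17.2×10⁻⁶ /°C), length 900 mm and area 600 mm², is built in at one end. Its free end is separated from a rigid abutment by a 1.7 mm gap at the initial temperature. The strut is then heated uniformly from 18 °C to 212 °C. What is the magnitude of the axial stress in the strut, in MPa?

σ ≈ 177 MPa (compressive)

Free thermal elongation = αΔT L = 17.2×10⁻⁶ × 194 × 900 = 3.003 mm.
This exceeds the 1.7 mm gap, so the wall pushes back. The portion of expansion that must be recovered elastically is δ_free − gap = 3.003 − 1.7 = 1.303 mm.
That suppressed elongation corresponds to σ = E·Δ/L = 122×10³ × 1.303/900 = 176.6 MPa.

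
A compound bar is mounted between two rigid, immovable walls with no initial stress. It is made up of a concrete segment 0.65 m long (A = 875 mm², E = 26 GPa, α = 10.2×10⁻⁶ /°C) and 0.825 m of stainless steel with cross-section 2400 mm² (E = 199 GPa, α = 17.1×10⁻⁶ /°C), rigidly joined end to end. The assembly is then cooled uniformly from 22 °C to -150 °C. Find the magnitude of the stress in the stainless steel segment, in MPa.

σ ≈ 49.1 MPa (tensile)

If the supports were absent, the total length change would be Σ αᵢΔT Lᵢ = 10.2×10⁻⁶×172×650 + 17.1×10⁻⁶×172×825 = 3.567 mm.
The rigid supports impose zero overall length change; the single axial force P common to all segments must satisfy P Σ Lᵢ/(AᵢEᵢ) = δ_free.
Σ Lᵢ/(AᵢEᵢ) = 650/(875×26×10³) + 825/(2400×199×10³) = 3.03×10⁻⁵ mm/N.
So P = 3.567 / 3.03×10⁻⁵ = 117.7 kN, tensile.
σ_{stainless steel} = P / A = 117700 / 2400 = 49.05 MPa.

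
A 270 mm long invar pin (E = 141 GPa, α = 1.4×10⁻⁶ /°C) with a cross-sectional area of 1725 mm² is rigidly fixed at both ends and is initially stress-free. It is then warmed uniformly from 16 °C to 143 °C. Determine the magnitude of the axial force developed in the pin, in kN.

The ends cannot move, so σ = EαΔT = 141×10³ × 1.4×10⁻⁶ × 127 = 25.07 MPa.
Axial force P = σA = 25.07 × 1725 = 43250 N = 43.25 kN, compressive.

P ≈ 43.2 kN (compressive)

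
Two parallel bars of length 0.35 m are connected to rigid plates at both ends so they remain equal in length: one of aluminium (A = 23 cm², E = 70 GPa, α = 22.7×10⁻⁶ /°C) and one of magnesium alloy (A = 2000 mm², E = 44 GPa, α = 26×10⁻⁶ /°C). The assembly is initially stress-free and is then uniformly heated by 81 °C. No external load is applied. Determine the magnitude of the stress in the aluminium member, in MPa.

Equilibrium of a rigid end plate with no external load gives equal and opposite internal forces ±P in the two members. Since α_{magnesium alloy} > α_{aluminium}, heating drives the magnesium alloy into compression and the aluminium into tension.
Equating the net (thermal + elastic) strains gives |α₁ − α₂|·ΔT = P·[1/(A₁E₁) + 1/(A₂E₂)].
|α₁ − α₂|·ΔT = 3.3×10⁻⁶ × 81 = 0.0002673.
1/(A₁E₁) + 1/(A₂E₂) = 1/(2300×70×10³) + 1/(2000×44×10³) = 1.757×10⁻⁸ N⁻¹.
So P = 0.0002673 / 1.757×10⁻⁸ = 15.21 kN.
σ_{aluminium} = P/A₁ = 15210/2300 = 6.613 MPa, tensile.

σ ≈ 6.61 MPa (tensile)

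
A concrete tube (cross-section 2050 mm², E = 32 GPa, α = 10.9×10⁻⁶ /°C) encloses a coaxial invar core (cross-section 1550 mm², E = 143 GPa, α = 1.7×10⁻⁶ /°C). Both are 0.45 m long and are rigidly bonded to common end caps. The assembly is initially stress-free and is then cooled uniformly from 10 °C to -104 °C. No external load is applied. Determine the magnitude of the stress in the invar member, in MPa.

The concrete has the larger α, so on cooling it would change length more than the invar if both were free. The rigid plates force a common final length, so the concrete is put into tension and the invar into compression, with equal and opposite forces P (no external load).
Setting the final lengths equal and cancelling L: (α₁ − α₂)ΔT = P/(A₁E₁) + P/(A₂E₂).
|α₁ − α₂|·ΔT = 9.2×10⁻⁶ × 114 = 0.001049.
1/(A₁E₁) + 1/(A₂E₂) = 1/(2050×32×10³) + 1/(1550×143×10³) = 1.976×10⁻⁸ N⁻¹.
So P = 0.001049 / 1.976×10⁻⁸ = 53.09 kN.
σ_{invar} = P/A₂ = 53090/1550 = 34.25 MPa, compressive.

σ ≈ 34.3 MPa (compressive)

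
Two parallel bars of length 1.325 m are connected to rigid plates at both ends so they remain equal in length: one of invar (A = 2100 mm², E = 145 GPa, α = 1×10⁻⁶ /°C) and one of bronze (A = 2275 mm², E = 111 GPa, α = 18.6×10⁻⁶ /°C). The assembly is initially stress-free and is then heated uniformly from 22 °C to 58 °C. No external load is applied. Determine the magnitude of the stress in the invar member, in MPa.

σ ≈ 41.6 MPa (tensile)

Both members must finish at the same length. With the larger α, the bronze tends to over-expand; the plates restrain it, putting the bronze in compression and the invar in tension. With no external load the two internal forces are equal and opposite, magnitude P.
Equating the net (thermal + elastic) strains gives |α₁ − α₂|·ΔT = P·[1/(A₁E₁) + 1/(A₂E₂)].
|α₁ − α₂|·ΔT = 17.6×10⁻⁶ × 36 = 0.0006336.
1/(A₁E₁) + 1/(A₂E₂) = 1/(2100×145×10³) + 1/(2275×111×10³) = 7.244×10⁻⁹ N⁻¹.
So P = 0.0006336 / 7.244×10⁻⁹ = 87.46 kN.
σ_{invar} = P/A₁ = 87460/2100 = 41.65 MPa, tensile.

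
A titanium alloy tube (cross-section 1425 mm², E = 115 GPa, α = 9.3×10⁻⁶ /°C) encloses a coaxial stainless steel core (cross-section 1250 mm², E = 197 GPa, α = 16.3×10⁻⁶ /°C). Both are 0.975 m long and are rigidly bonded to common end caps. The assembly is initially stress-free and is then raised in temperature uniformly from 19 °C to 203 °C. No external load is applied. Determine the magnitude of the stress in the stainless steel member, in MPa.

σ ≈ 101 MPa (compressive)

The stainless steel has the larger α, so on heating it would change length more than the titanium alloy if both were free. The rigid plates force a common final length, so the stainless steel is put into compression and the titanium alloy into tension, with equal and opposite forces P (no external load).
Equating the net (thermal + elastic) strains gives |α₁ − α₂|·ΔT = P·[1/(A₁E₁) + 1/(A₂E₂)].
|α₁ − α₂|·ΔT = 7×10⁻⁶ × 184 = 0.001288.
1/(A₁E₁) + 1/(A₂E₂) = 1/(1425×115×10³) + 1/(1250×197×10³) = 1.016×10⁻⁸ N⁻¹.
So P = 0.001288 / 1.016×10⁻⁸ = 126.7 kN.
σ_{stainless steel} = P/A₂ = 126700/1250 = 101.4 MPa, compressive.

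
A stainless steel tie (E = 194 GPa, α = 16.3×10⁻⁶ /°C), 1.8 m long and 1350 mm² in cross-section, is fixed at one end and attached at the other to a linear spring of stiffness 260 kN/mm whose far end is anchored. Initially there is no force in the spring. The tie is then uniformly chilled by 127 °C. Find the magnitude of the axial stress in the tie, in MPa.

σ ≈ 257 MPa (tensile)

If the spring were absent the tie would shorten by αΔT L = 16.3×10⁻⁶ × 127 × 1800 = 3.726 mm.
With a force P in the spring, the elastic change of the tie is PL/(AE) and that of the spring is P/k; compatibility requires their sum to equal δ_free.
P [ L/(AE) + 1/k ] = δ_free → P [ 1800/(1350×194×10³) + 1/(260×10³) ] = 3.726.
P = 3.726 / 1.072×10⁻⁵ = 347600 N.
σ = P/A = 347600/1350 = 257.5 MPa.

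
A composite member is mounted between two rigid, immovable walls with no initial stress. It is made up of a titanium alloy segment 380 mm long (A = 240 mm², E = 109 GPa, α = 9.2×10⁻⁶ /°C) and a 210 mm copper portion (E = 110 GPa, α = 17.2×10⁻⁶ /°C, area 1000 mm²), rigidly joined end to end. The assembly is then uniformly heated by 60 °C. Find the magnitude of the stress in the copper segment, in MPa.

σ ≈ 25.9 MPa (compressive)

With the walls removed the bar would change length by δ_free = Σ αᵢΔT Lᵢ = 9.2×10⁻⁶×60×380 + 17.2×10⁻⁶×60×210 = 0.4265 mm.
The walls prevent any net length change, so an axial force P (same in every segment) develops. Compatibility: P · Σ Lᵢ/(AᵢEᵢ) = δ_free.
The series flexibility is Σ Lᵢ/(AᵢEᵢ) = 380/(240×109×10³) + 210/(1000×110×10³) = 1.644×10⁻⁵ mm/N.
Hence P = δ_free / Σ(L/AE) = 0.4265/1.644×10⁻⁵ = 25.95 kN (compressive).
σ_{copper} = P / A = 25950 / 1000 = 25.95 MPa.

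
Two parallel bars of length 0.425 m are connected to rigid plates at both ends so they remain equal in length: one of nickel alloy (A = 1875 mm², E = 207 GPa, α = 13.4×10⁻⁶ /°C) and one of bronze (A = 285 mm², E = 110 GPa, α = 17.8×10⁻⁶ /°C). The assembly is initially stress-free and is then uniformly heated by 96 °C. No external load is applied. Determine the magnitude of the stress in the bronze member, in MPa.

Equilibrium of a rigid end plate with no external load gives equal and opposite internal forces ±P in the two members. Since α_{bronze} > α_{nickel alloy}, heating drives the bronze into compression and the nickel alloy into tension.
Equating the net (thermal + elastic) strains gives |α₁ − α₂|·ΔT = P·[1/(A₁E₁) + 1/(A₂E₂)].
|α₁ − α₂|·ΔT = 4.4×10⁻⁶ × 96 = 0.0004224.
1/(A₁E₁) + 1/(A₂E₂) = 1/(1875×207×10³) + 1/(285×110×10³) = 3.447×10⁻⁸ N⁻¹.
P = 0.0004224 / 3.447×10⁻⁸ = 12250 N = 12.25 kN.
σ_{bronze} = P/A₂ = 12250/285 = 42.99 MPa, compressive.

σ ≈ 43 MPa (compressive)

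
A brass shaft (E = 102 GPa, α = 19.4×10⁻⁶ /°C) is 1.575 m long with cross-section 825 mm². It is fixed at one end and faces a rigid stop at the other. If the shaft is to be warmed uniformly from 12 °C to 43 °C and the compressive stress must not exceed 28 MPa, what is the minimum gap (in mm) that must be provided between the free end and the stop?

g ≈ 0.515 mm

Free expansion if unrestrained: δ_free = αΔT L = 19.4×10⁻⁶ × 31 × 1575 = 0.9472 mm.
At the allowable stress the elastic shortening the wall may impose is σL/E = 28 × 1575 / (102×10³) = 0.4324 mm.
So the gap has to take up the difference, g_min = δ_free − σL/E = 0.9472 − 0.4324 = 0.5149 mm.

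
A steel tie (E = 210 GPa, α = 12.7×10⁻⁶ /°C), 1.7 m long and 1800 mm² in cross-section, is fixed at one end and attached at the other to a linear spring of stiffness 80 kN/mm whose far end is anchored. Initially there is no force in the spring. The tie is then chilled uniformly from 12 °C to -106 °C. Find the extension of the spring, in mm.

δ ≈ 1.87 mm

Free thermal contraction: δ_free = αΔT L = 12.7×10⁻⁶ × 118 × 1700 = 2.548 mm.
With a force P in the spring, the elastic change of the tie is PL/(AE) and that of the spring is P/k; compatibility requires their sum to equal δ_free.
So P = δ_free / [L/(AE) + 1/k] = 2.548 / [ 1700/(1800×210×10³) + 1/(80×10³) ].
P = 2.548 / 1.7×10⁻⁵ = 149900 N.
Spring extension = P/k = 149900/(80×10³) = 1.874 mm.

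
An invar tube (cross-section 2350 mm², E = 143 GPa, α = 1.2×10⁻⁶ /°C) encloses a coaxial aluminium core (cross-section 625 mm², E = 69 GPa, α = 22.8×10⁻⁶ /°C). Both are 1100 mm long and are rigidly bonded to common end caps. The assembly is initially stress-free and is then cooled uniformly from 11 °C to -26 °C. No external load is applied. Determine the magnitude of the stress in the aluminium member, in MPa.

Equilibrium of a rigid end plate with no external load gives equal and opposite internal forces ±P in the two members. Since α_{aluminium} > α_{invar}, cooling drives the aluminium into tension and the invar into compression.
Setting the final lengths equal and cancelling L: (α₁ − α₂)ΔT = P/(A₁E₁) + P/(A₂E₂).
|α₁ − α₂|·ΔT = 21.6×10⁻⁶ × 37 = 0.0007992.
1/(A₁E₁) + 1/(A₂E₂) = 1/(2350×143×10³) + 1/(625×69×10³) = 2.616×10⁻⁸ N⁻¹.
P = 0.0007992 / 2.616×10⁻⁸ = 30550 N = 30.55 kN.
σ_{aluminium} = P/A₂ = 30550/625 = 48.87 MPa, tensile.

σ ≈ 48.9 MPa (tensile)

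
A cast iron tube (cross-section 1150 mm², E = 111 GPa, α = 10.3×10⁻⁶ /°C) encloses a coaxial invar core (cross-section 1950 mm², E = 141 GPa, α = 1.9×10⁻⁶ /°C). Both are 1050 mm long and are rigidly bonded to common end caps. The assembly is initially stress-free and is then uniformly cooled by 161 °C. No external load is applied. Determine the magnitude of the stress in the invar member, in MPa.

σ ≈ 60.5 MPa (compressive)

Both members must finish at the same length. With the larger α, the cast iron tends to over-contract; the plates restrain it, putting the cast iron in tension and the invar in compression. With no external load the two internal forces are equal and opposite, magnitude P.
Equating the net (thermal + elastic) strains gives |α₁ − α₂|·ΔT = P·[1/(A₁E₁) + 1/(A₂E₂)].
|α₁ − α₂|·ΔT = 8.4×10⁻⁶ × 161 = 0.001352.
1/(A₁E₁) + 1/(A₂E₂) = 1/(1150×111×10³) + 1/(1950×141×10³) = 1.147×10⁻⁸ N⁻¹.
So P = 0.001352 / 1.147×10⁻⁸ = 117.9 kN.
σ_{invar} = P/A₂ = 117900/1950 = 60.46 MPa, compressive.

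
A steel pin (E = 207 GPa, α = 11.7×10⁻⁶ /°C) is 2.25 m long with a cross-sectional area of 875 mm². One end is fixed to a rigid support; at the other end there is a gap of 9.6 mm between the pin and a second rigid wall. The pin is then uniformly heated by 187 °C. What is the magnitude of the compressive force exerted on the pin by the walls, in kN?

Free thermal elongation = αΔT L = 11.7×10⁻⁶ × 187 × 2250 = 4.923 mm.
Since δ_free = 4.92 mm is less than the 9.6 mm gap, the pin never touches the wall. No axial force develops.

P ≈ 0 kN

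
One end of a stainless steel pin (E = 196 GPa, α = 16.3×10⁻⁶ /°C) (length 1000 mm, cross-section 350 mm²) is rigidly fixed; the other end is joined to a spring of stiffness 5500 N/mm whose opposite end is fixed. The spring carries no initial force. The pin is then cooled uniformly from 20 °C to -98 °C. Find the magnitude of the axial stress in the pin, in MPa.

σ ≈ 28 MPa (tensile)

If the spring were absent the pin would shorten by αΔT L = 16.3×10⁻⁶ × 118 × 1000 = 1.923 mm.
With a force P in the spring, the elastic change of the pin is PL/(AE) and that of the spring is P/k; compatibility requires their sum to equal δ_free.
So P = δ_free / [L/(AE) + 1/k] = 1.923 / [ 1000/(350×196×10³) + 1/(5500) ].
P = 1.923 / 0.0001964 = 9794 N.
σ = P/A = 9794/350 = 27.98 MPa.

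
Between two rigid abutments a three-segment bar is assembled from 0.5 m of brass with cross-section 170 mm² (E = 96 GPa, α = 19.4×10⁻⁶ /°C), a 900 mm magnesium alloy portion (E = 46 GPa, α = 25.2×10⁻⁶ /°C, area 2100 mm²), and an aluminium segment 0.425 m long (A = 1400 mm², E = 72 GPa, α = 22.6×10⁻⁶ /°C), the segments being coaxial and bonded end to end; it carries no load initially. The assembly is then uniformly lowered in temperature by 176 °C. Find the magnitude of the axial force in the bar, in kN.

Free thermal contraction of the whole bar: Σ αᵢΔT Lᵢ = 19.4×10⁻⁶×176×500 + 25.2×10⁻⁶×176×900 + 22.6×10⁻⁶×176×425 = 7.389 mm.
Since the ends are fixed, an axial force P builds up, equal in every segment, with P · Σ Lᵢ/(AᵢEᵢ) = δ_free.
The series flexibility is Σ Lᵢ/(AᵢEᵢ) = 500/(170×96×10³) + 900/(2100×46×10³) + 425/(1400×72×10³) = 4.417×10⁻⁵ mm/N.
So P = 7.389 / 4.417×10⁻⁵ = 167.3 kN, tensile.

P ≈ 167 kN (tensile)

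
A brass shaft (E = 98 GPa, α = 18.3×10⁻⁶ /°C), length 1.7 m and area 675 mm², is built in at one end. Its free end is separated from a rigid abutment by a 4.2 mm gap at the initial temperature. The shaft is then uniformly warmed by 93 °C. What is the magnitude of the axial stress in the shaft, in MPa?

σ ≈ 0 MPa

Unrestrained expansion: δ_free = αΔT L = 18.3×10⁻⁶ × 93 × 1700 = 2.893 mm.
Since δ_free = 2.89 mm is less than the 4.2 mm gap, the shaft never touches the wall. No axial force develops.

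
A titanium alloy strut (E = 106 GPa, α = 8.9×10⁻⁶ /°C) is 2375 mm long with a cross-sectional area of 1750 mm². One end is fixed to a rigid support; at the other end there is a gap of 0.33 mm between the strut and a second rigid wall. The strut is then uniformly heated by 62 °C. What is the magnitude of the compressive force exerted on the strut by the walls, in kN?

Unrestrained expansion: δ_free = αΔT L = 8.9×10⁻⁶ × 62 × 2375 = 1.311 mm.
After closing the 0.33 mm clearance, 1.311 − 0.33 = 0.9805 mm of expansion remains to be suppressed by the wall.
So σ = E(δ_free − g)/L = 106×10³ × 0.9805/2375 = 43.76 MPa.
Force on the wall = σA = 43.76 × 1750 mm² = 76.58 kN.

P ≈ 76.6 kN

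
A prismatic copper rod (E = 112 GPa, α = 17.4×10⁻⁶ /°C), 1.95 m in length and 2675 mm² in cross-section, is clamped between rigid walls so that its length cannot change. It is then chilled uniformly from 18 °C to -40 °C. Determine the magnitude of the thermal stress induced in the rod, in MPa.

σ ≈ 113 MPa (tensile)

Because both ends are immovable the net strain is zero, and the suppressed thermal strain is αΔT = 17.4×10⁻⁶ × 58 = 1009.2×10⁻⁶.
The stress required to suppress this strain is σ = Eε = 112×10³ × 1009.2×10⁻⁶ = 113 MPa, tensile since the rod is trying to contract.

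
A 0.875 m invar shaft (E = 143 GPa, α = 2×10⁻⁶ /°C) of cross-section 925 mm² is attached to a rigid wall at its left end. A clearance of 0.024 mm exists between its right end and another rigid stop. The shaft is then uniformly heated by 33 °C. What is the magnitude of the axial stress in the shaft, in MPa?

σ ≈ 5.52 MPa (compressive)

Free thermal elongation = αΔT L = 2×10⁻⁶ × 33 × 875 = 0.05775 mm.
The gap closes (δ_free > 0.024 mm) and the wall then resists a further 0.05775 − 0.024 = 0.03375 mm of expansion.
Compatibility: PL/(AE) = 0.03375 mm, so σ = P/A = E × (0.03375/875) = 5.516 MPa.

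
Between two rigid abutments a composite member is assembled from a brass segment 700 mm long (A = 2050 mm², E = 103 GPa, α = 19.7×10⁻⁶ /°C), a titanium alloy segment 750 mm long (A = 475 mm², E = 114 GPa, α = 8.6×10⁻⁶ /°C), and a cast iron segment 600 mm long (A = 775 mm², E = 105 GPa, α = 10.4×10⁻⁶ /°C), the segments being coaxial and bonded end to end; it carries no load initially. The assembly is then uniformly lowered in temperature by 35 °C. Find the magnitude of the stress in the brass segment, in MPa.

σ ≈ 18.4 MPa (tensile)

With the walls removed the bar would change length by δ_free = Σ αᵢΔT Lᵢ = 19.7×10⁻⁶×35×700 + 8.6×10⁻⁶×35×750 + 10.4×10⁻⁶×35×600 = 0.9268 mm.
The walls prevent any net length change, so an axial force P (same in every segment) develops. Compatibility: P · Σ Lᵢ/(AᵢEᵢ) = δ_free.
Σ Lᵢ/(AᵢEᵢ) = 700/(2050×103×10³) + 750/(475×114×10³) + 600/(775×105×10³) = 2.454×10⁻⁵ mm/N.
Hence P = δ_free / Σ(L/AE) = 0.9268/2.454×10⁻⁵ = 37.77 kN (tensile).
σ_{brass} = P / A = 37770 / 2050 = 18.42 MPa.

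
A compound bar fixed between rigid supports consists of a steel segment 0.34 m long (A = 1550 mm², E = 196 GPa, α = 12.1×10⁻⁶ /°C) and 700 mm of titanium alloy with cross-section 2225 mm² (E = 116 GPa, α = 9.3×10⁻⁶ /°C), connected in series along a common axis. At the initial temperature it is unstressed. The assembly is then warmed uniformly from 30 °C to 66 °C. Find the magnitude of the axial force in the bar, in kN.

If the supports were absent, the total length change would be Σ αᵢΔT Lᵢ = 12.1×10⁻⁶×36×340 + 9.3×10⁻⁶×36×700 = 0.3825 mm.
Since the ends are fixed, an axial force P builds up, equal in every segment, with P · Σ Lᵢ/(AᵢEᵢ) = δ_free.
Σ Lᵢ/(AᵢEᵢ) = 340/(1550×196×10³) + 700/(2225×116×10³) = 3.831×10⁻⁶ mm/N.
So P = 0.3825 / 3.831×10⁻⁶ = 99.83 kN, compressive.

P ≈ 99.8 kN (compressive)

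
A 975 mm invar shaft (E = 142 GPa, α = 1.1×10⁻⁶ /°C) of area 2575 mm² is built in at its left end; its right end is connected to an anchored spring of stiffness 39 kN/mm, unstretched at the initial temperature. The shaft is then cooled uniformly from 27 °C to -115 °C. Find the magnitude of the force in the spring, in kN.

P ≈ 5.38 kN

The unrestrained thermal change is αΔT L = 1.1×10⁻⁶ × 142 × 975 = 0.1523 mm.
With a force P in the spring, the elastic change of the shaft is PL/(AE) and that of the spring is P/k; compatibility requires their sum to equal δ_free.
P [ L/(AE) + 1/k ] = δ_free → P [ 975/(2575×142×10³) + 1/(39×10³) ] = 0.1523.
P = 0.1523 / 2.831×10⁻⁵ = 5380 N.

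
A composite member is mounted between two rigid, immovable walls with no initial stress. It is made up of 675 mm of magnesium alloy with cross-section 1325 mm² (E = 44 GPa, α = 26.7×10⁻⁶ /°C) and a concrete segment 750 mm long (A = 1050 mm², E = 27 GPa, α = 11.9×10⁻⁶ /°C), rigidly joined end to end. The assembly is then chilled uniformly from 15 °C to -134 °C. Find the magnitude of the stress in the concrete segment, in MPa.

Free thermal contraction of the whole bar: Σ αᵢΔT Lᵢ = 26.7×10⁻⁶×149×675 + 11.9×10⁻⁶×149×750 = 4.015 mm.
Since the ends are fixed, an axial force P builds up, equal in every segment, with P · Σ Lᵢ/(AᵢEᵢ) = δ_free.
Σ Lᵢ/(AᵢEᵢ) = 675/(1325×44×10³) + 750/(1050×27×10³) = 3.803×10⁻⁵ mm/N.
Hence P = δ_free / Σ(L/AE) = 4.015/3.803×10⁻⁵ = 105.6 kN (tensile).
σ_{concrete} = P / A = 105600 / 1050 = 100.5 MPa.

σ ≈ 101 MPa (tensile)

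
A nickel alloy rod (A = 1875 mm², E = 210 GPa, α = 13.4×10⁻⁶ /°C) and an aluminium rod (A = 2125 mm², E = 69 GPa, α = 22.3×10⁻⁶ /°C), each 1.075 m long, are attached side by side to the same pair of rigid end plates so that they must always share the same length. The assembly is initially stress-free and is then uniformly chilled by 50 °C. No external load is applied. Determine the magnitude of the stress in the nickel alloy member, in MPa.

σ ≈ 25.4 MPa (compressive)

Both members must finish at the same length. With the larger α, the aluminium tends to over-contract; the plates restrain it, putting the aluminium in tension and the nickel alloy in compression. With no external load the two internal forces are equal and opposite, magnitude P.
Equating the net (thermal + elastic) strains gives |α₁ − α₂|·ΔT = P·[1/(A₁E₁) + 1/(A₂E₂)].
|α₁ − α₂|·ΔT = 8.9×10⁻⁶ × 50 = 0.000445.
1/(A₁E₁) + 1/(A₂E₂) = 1/(1875×210×10³) + 1/(2125×69×10³) = 9.36×10⁻⁹ N⁻¹.
So P = 0.000445 / 9.36×10⁻⁹ = 47.54 kN.
σ_{nickel alloy} = P/A₁ = 47540/1875 = 25.36 MPa, compressive.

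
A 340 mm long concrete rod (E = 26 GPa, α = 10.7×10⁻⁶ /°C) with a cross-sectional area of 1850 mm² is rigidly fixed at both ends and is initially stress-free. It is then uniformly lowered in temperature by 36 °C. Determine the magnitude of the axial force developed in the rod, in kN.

With zero net strain, σ = E·αΔT = 26 GPa × 10.7×10⁻⁶ × 36 = 10.02 MPa.
Axial force P = σA = 10.02 × 1850 = 18530 N = 18.53 kN, tensile.

P ≈ 18.5 kN (tensile)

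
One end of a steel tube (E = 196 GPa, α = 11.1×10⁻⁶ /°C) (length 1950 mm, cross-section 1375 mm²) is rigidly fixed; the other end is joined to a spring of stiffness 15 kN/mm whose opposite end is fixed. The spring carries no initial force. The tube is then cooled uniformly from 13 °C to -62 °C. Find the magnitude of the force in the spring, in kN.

P ≈ 22 kN

Free thermal contraction: δ_free = αΔT L = 11.1×10⁻⁶ × 75 × 1950 = 1.623 mm.
Let P be the tensile force in the spring. The tube extends elastically by PL/(AE) and the spring stretches by P/k; together these equal δ_free.
So P = δ_free / [L/(AE) + 1/k] = 1.623 / [ 1950/(1375×196×10³) + 1/(15×10³) ].
P = 1.623 / 7.39×10⁻⁵ = 21970 N.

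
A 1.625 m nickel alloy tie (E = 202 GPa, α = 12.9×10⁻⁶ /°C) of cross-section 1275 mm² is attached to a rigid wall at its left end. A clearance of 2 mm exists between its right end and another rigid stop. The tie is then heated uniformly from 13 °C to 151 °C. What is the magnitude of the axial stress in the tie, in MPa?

If the wall were absent the tie would grow by αΔT L = 12.9×10⁻⁶ × 138 × 1625 = 2.893 mm.
This exceeds the 2 mm gap, so the wall pushes back. The portion of expansion that must be recovered elastically is δ_free − gap = 2.893 − 2 = 0.8928 mm.
Compatibility: PL/(AE) = 0.8928 mm, so σ = P/A = E × (0.8928/1625) = 111 MPa.

σ ≈ 111 MPa (compressive)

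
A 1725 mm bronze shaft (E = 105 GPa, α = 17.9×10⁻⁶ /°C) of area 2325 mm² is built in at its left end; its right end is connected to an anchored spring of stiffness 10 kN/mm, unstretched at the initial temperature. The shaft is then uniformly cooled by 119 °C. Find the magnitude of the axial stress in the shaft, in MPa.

σ ≈ 14.8 MPa (tensile)

If the spring were absent the shaft would shorten by αΔT L = 17.9×10⁻⁶ × 119 × 1725 = 3.674 mm.
Let P be the tensile force in the spring. The shaft extends elastically by PL/(AE) and the spring stretches by P/k; together these equal δ_free.
P [ L/(AE) + 1/k ] = δ_free → P [ 1725/(2325×105×10³) + 1/(10×10³) ] = 3.674.
P = 3.674 / 0.0001071 = 34320 N.
σ = P/A = 34320/2325 = 14.76 MPa.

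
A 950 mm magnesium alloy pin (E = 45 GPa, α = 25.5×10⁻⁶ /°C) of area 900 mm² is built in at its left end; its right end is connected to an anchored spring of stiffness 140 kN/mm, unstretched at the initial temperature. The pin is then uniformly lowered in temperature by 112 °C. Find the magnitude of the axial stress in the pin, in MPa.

The unrestrained thermal change is αΔT L = 25.5×10⁻⁶ × 112 × 950 = 2.713 mm.
With a force P in the spring, the elastic change of the pin is PL/(AE) and that of the spring is P/k; compatibility requires their sum to equal δ_free.
P [ L/(AE) + 1/k ] = δ_free → P [ 950/(900×45×10³) + 1/(140×10³) ] = 2.713.
P = 2.713 / 3.06×10⁻⁵ = 88670 N.
σ = P/A = 88670/900 = 98.52 MPa.

σ ≈ 98.5 MPa (tensile)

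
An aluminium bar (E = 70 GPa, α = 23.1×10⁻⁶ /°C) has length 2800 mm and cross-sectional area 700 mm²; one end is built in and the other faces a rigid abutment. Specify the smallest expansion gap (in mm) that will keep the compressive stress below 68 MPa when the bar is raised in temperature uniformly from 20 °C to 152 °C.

g ≈ 5.82 mm

Free expansion if unrestrained: δ_free = αΔT L = 23.1×10⁻⁶ × 132 × 2800 = 8.538 mm.
At the allowable stress the elastic shortening the wall may impose is σL/E = 68 × 2800 / (70×10³) = 2.72 mm.
So the gap has to take up the difference, g_min = δ_free − σL/E = 8.538 − 2.72 = 5.818 mm.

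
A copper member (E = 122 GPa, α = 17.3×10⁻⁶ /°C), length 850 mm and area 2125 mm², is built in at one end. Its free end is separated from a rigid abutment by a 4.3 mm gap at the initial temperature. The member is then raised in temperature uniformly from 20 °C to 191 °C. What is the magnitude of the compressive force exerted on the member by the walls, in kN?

If the wall were absent the member would grow by αΔT L = 17.3×10⁻⁶ × 171 × 850 = 2.515 mm.
This is smaller than the 4.3 mm clearance, so the member expands freely without reaching the stop — the stress is zero.

P ≈ 0 kN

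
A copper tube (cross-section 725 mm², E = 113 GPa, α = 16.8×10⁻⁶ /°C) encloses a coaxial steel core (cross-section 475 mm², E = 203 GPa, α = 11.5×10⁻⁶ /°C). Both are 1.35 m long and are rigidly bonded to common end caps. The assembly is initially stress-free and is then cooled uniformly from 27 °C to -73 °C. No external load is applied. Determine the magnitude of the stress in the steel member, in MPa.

σ ≈ 49.4 MPa (compressive)

Equilibrium of a rigid end plate with no external load gives equal and opposite internal forces ±P in the two members. Since α_{copper} > α_{steel}, cooling drives the copper into tension and the steel into compression.
Setting the final lengths equal and cancelling L: (α₁ − α₂)ΔT = P/(A₁E₁) + P/(A₂E₂).
|α₁ − α₂|·ΔT = 5.3×10⁻⁶ × 100 = 0.00053.
1/(A₁E₁) + 1/(A₂E₂) = 1/(725×113×10³) + 1/(475×203×10³) = 2.258×10⁻⁸ N⁻¹.
P = 0.00053 / 2.258×10⁻⁸ = 23480 N = 23.48 kN.
σ_{steel} = P/A₂ = 23480/475 = 49.42 MPa, compressive.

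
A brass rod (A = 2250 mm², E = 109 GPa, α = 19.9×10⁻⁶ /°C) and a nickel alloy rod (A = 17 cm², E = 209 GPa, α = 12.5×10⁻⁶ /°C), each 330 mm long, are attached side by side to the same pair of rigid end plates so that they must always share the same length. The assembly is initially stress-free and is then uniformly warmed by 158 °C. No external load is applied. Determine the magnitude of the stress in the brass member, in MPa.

σ ≈ 75.4 MPa (compressive)

The brass has the larger α, so on heating it would change length more than the nickel alloy if both were free. The rigid plates force a common final length, so the brass is put into compression and the nickel alloy into tension, with equal and opposite forces P (no external load).
Equating the net (thermal + elastic) strains gives |α₁ − α₂|·ΔT = P·[1/(A₁E₁) + 1/(A₂E₂)].
|α₁ − α₂|·ΔT = 7.4×10⁻⁶ × 158 = 0.001169.
1/(A₁E₁) + 1/(A₂E₂) = 1/(2250×109×10³) + 1/(1700×209×10³) = 6.892×10⁻⁹ N⁻¹.
So P = 0.001169 / 6.892×10⁻⁹ = 169.6 kN.
σ_{brass} = P/A₁ = 169600/2250 = 75.4 MPa, compressive.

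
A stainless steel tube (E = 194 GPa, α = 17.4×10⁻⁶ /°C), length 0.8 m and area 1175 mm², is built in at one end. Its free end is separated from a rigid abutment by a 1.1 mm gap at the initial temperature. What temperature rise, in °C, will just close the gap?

The gap closes when αΔT L = 1.1 mm, since the tube is still unstressed at that instant.
So ΔT = g/(αL) = 1.1/(17.4×10⁻⁶ × 800) = 79.02 °C.

ΔT ≈ 79 °C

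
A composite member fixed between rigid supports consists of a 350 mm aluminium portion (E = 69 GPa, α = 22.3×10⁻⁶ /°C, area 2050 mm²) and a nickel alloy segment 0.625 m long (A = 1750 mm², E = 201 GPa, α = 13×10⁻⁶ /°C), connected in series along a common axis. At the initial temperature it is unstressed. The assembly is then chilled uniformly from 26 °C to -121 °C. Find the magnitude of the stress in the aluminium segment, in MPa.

σ ≈ 269 MPa (tensile)

If the supports were absent, the total length change would be Σ αᵢΔT Lᵢ = 22.3×10⁻⁶×147×350 + 13×10⁻⁶×147×625 = 2.342 mm.
The rigid supports impose zero overall length change; the single axial force P common to all segments must satisfy P Σ Lᵢ/(AᵢEᵢ) = δ_free.
Σ Lᵢ/(AᵢEᵢ) = 350/(2050×69×10³) + 625/(1750×201×10³) = 4.251×10⁻⁶ mm/N.
P = 2.342 / 4.251×10⁻⁶ = 550800 N = 550.8 kN, tensile.
σ_{aluminium} = P / A = 550800 / 2050 = 268.7 MPa.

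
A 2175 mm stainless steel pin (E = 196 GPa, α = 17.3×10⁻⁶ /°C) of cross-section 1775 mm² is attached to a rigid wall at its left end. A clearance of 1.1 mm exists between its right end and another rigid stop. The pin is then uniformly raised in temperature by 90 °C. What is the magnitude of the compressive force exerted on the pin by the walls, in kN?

P ≈ 366 kN

Free thermal elongation = αΔT L = 17.3×10⁻⁶ × 90 × 2175 = 3.386 mm.
After closing the 1.1 mm clearance, 3.386 − 1.1 = 2.286 mm of expansion remains to be suppressed by the wall.
So σ = E(δ_free − g)/L = 196×10³ × 2.286/2175 = 206 MPa.
Force on the wall = σA = 206 × 1775 mm² = 365.7 kN.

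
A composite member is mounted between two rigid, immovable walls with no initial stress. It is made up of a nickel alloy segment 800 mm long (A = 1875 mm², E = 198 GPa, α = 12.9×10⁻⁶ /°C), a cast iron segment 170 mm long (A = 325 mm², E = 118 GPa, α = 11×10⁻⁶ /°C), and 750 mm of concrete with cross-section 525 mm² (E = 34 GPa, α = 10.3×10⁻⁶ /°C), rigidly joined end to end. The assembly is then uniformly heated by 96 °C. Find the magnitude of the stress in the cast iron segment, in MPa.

With the walls removed the bar would change length by δ_free = Σ αᵢΔT Lᵢ = 12.9×10⁻⁶×96×800 + 11×10⁻⁶×96×170 + 10.3×10⁻⁶×96×750 = 1.912 mm.
The rigid supports impose zero overall length change; the single axial force P common to all segments must satisfy P Σ Lᵢ/(AᵢEᵢ) = δ_free.
Σ Lᵢ/(AᵢEᵢ) = 800/(1875×198×10³) + 170/(325×118×10³) + 750/(525×34×10³) = 4.86×10⁻⁵ mm/N.
Hence P = δ_free / Σ(L/AE) = 1.912/4.86×10⁻⁵ = 39.33 kN (compressive).
σ_{cast iron} = P / A = 39330 / 325 = 121 MPa.

σ ≈ 121 MPa (compressive)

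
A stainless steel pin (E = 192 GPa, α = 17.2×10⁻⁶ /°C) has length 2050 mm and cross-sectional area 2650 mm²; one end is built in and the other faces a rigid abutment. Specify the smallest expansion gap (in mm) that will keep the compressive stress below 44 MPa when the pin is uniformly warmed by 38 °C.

g ≈ 0.87 mm

With no wall the pin would lengthen by αΔT L = 17.2×10⁻⁶ × 38 × 2050 = 1.34 mm.
At the allowable stress the elastic shortening the wall may impose is σL/E = 44 × 2050 / (192×10³) = 0.4698 mm.
So the gap has to take up the difference, g_min = δ_free − σL/E = 1.34 − 0.4698 = 0.8701 mm.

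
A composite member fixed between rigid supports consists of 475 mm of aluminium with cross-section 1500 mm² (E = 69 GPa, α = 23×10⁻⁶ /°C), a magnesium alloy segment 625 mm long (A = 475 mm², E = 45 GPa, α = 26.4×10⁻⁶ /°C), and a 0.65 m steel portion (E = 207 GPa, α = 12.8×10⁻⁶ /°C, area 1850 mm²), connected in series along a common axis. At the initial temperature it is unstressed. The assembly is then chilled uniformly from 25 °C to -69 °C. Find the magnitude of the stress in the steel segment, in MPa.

If the supports were absent, the total length change would be Σ αᵢΔT Lᵢ = 23×10⁻⁶×94×475 + 26.4×10⁻⁶×94×625 + 12.8×10⁻⁶×94×650 = 3.36 mm.
The rigid supports impose zero overall length change; the single axial force P common to all segments must satisfy P Σ Lᵢ/(AᵢEᵢ) = δ_free.
Σ Lᵢ/(AᵢEᵢ) = 475/(1500×69×10³) + 625/(475×45×10³) + 650/(1850×207×10³) = 3.553×10⁻⁵ mm/N.
So P = 3.36 / 3.553×10⁻⁵ = 94.58 kN, tensile.
σ_{steel} = P / A = 94580 / 1850 = 51.12 MPa.

σ ≈ 51.1 MPa (tensile)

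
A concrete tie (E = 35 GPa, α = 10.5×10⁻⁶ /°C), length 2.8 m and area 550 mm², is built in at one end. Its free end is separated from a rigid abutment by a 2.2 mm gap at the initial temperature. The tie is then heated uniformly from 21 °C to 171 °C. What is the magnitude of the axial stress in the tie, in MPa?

σ ≈ 27.6 MPa (compressive)

If the wall were absent the tie would grow by αΔT L = 10.5×10⁻⁶ × 150 × 2800 = 4.41 mm.
This exceeds the 2.2 mm gap, so the wall pushes back. The portion of expansion that must be recovered elastically is δ_free − gap = 4.41 − 2.2 = 2.21 mm.
So σ = E(δ_free − g)/L = 35×10³ × 2.21/2800 = 27.62 MPa.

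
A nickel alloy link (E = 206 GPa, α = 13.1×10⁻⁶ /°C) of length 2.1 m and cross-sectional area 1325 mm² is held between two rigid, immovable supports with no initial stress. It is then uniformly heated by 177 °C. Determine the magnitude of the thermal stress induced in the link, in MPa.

Because both ends are immovable the net strain is zero, and the suppressed thermal strain is αΔT = 13.1×10⁻⁶ × 177 = 2318.7×10⁻⁶.
σ = EαΔT = 206×10³ × 13.1×10⁻⁶ × 177 = 477.7 MPa (compressive; the link is trying to expand).

σ ≈ 478 MPa (compressive)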